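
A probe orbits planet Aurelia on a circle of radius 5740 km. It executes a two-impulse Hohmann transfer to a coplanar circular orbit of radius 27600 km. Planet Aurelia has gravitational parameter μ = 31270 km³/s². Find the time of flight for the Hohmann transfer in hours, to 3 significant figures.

t = 10.6 hours

Transfer-ellipse semi-major axis a_t = (r₁ + r₂)/2 = (5740 + 27600)/2 = 16670 km.
By Kepler's third law the transfer-orbit period is T = 2π√(a_t³/μ), so t = T/2 = 38240 s.
Converting: 38240 s ÷ 3600 s/hour = 10.6 hours.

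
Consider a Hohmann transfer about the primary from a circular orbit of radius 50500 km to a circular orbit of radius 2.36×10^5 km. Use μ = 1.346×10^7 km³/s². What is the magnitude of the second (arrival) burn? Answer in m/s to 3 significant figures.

Δv₂ = 3070 m/s

Transfer-ellipse semi-major axis a_t = (r₁ + r₂)/2 = (50500 + 2.360×10^5)/2 = 1.4325×10^5 km.
Circular speed at r = 2.360×10^5 km: v_c = √(μ/r) = 7.552 km/s.
Transfer-orbit speed at the same r (vis-viva, a = a_t): v_t = √[μ(2/r − 1/a_t)] = 4.484 km/s.
Δv₂ = |v_t − v_c| = |4.484 − 7.552| = 3.068 km/s.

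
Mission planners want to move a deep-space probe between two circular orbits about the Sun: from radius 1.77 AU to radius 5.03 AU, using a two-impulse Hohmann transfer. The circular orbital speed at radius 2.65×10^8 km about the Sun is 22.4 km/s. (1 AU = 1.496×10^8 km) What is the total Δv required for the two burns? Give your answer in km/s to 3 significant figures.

Δv = 8.55 km/s

From the circular-orbit relation v² = μ/r at r = 2.65×10^8 km: μ = v²r = (22.4)² × 2.65×10^8 = 1.32966×10^11 km³/s².
In km: r₁ = 1.77 × 1.496×10^8 = 2.64792×10^8 km; r₂ = 5.03 × 1.496×10^8 = 7.52488×10^8 km.
Semi-major axis of the transfer orbit: a_t = (2.64792×10^8 + 7.52488×10^8)/2 = 5.0864×10^8 km.
Circular speed at r₁: v₁ = √(μ/r₁) = √(1.32966×10^11/2.64792×10^8) = 22.409 km/s.
On the transfer ellipse at r₁, vis-viva gives v_p = √[μ(2/r₁ − 1/a_t)] = 27.256 km/s.
First burn Δv₁ = |v_p − v₁| = 4.847 km/s.
Circular speed at r₂: v₂ = √(μ/r₂) = 13.293 km/s.
Transfer-orbit speed at r₂: v_a = √[μ(2/r₂ − 1/a_t)] = 9.5911 km/s.
Second burn Δv₂ = |v₂ − v_a| = 3.702 km/s.
Total Δv = Δv₁ + Δv₂ = 8.549 km/s.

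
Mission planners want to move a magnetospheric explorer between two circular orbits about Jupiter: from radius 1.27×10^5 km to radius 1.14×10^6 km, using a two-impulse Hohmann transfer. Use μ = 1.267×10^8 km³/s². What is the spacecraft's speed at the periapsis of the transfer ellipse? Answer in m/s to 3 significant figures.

v = 42400 m/s

The Hohmann ellipse has a_t = (r₁ + r₂)/2 = 6.335×10^5 km.
At periapsis, r = 1.270×10^5 km.
Applying v² = μ(2/r − 1/a_t): v = 42.37 km/s.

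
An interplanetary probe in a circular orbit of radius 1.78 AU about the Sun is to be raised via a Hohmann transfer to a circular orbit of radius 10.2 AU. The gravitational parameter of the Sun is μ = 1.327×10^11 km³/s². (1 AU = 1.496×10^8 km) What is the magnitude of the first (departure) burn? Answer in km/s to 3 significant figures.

Δv₁ = 6.81 km/s

In km: r₁ = 1.78 × 1.496×10^8 = 2.66288×10^8 km; r₂ = 10.2 × 1.496×10^8 = 1.52592×10^9 km.
Semi-major axis of the transfer orbit: a_t = (2.66288×10^8 + 1.52592×10^9)/2 = 8.96104×10^8 km.
On the circular orbit at r = 2.66288×10^8 km, v_c = √(μ/r) = 22.323 km/s.
Vis-viva on the transfer ellipse at r = 2.66288×10^8 km gives v_t = √[μ(2/r − 1/a_t)] = 29.130 km/s.
Δv₁ = |v_t − v_c| = |29.130 − 22.323| = 6.807 km/s.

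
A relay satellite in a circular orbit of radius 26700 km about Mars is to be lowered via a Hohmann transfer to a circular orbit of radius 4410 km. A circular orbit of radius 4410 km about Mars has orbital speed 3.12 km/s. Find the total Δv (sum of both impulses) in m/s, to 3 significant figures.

From the circular-orbit relation v² = μ/r at r = 4410 km: μ = v²r = (3.12)² × 4410 = 42928.7 km³/s².
Semi-major axis of the transfer orbit: a_t = (26700 + 4410)/2 = 15555 km.
At r₁ the circular-orbit speed is v₁ = √(μ/r₁) = 1.2679971 km/s.
On the transfer ellipse at r₁, vis-viva gives v_a = √[μ(2/r₁ − 1/a_t)] = 0.67515353 km/s.
First burn Δv₁ = |v_a − v₁| = 0.592844 km/s.
At r₂, v₂ = √(μ/r₂) = 3.120000 km/s.
Transfer-orbit speed at r₂: v_p = √[μ(2/r₂ − 1/a_t)] = 4.087664 km/s.
Second burn Δv₂ = |v₂ − v_p| = 0.967664 km/s.
Δv = Δv₁ + Δv₂ = 0.592844 + 0.967664 = 1.561 km/s.

Δv = 1560 m/s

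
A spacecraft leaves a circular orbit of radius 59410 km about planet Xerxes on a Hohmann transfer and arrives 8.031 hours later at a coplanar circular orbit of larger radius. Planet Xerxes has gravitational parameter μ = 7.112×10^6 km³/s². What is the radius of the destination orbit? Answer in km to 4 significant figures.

Transfer time t = 8.031 hours = 28911.6 s, and t = π√(a_t³/μ).
So a_t = (μ t²/π²)^(1/3) = (7.112×10^6 × (28911.6)² / π²)^(1/3) = 84452 km.
Since a_t = (r₁ + r₂)/2, r₂ = 2a_t − r₁ = 2×84452 − 59410 = 1.09494×10^5 km.

r₂ = 1.095×10^5 km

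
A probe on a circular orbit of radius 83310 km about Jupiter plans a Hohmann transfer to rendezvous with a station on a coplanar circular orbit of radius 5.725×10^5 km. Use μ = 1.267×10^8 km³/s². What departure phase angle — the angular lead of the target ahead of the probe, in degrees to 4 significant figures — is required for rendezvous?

Transfer-ellipse semi-major axis a_t = (r₁ + r₂)/2 = (83310 + 5.725×10^5)/2 = 3.27905×10^5 km.
Transfer time t = π√(a_t³/μ) = 52406.32 s.
The target's mean motion on its circular orbit is ω₂ = √(μ/r₂³) = 2.598514×10^-5 rad/s.
Angle swept by the target during transfer: ω₂·t = 1.36179 rad = 78.02°.
The probe traverses 180° on the transfer ellipse, so the target must lead by 180° − 78.02° = 102.0°.

φ = 102.0°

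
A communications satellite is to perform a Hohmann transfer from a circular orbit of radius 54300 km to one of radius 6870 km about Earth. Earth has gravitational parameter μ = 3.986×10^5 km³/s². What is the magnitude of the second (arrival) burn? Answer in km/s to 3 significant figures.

Transfer-ellipse semi-major axis a_t = (r₁ + r₂)/2 = (54300 + 6870)/2 = 30585 km.
Circular speed at r = 6870 km: v_c = √(μ/r) = 7.6171 km/s.
Vis-viva on the transfer ellipse at r = 6870 km gives v_t = √[μ(2/r − 1/a_t)] = 10.149 km/s.
Δv₂ = |v_t − v_c| = |10.149 − 7.6171| = 2.532 km/s.

Δv₂ = 2.53 km/s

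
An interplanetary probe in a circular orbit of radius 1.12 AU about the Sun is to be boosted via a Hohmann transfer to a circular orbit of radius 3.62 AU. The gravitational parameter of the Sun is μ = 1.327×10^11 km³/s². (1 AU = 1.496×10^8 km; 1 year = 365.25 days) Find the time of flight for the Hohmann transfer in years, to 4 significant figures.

t = 1.824 years

In km: r₁ = 1.12 × 1.496×10^8 = 1.67552×10^8 km; r₂ = 3.62 × 1.496×10^8 = 5.41552×10^8 km.
The Hohmann ellipse has a_t = (r₁ + r₂)/2 = 3.54552×10^8 km.
By Kepler's third law the transfer-orbit period is T = 2π√(a_t³/μ), so t = T/2 = 5.7575×10^7 s.
Converting: 5.7575×10^7 s ÷ 3.15576×10^7 s/year (365.25 × 86400) = 1.824 years.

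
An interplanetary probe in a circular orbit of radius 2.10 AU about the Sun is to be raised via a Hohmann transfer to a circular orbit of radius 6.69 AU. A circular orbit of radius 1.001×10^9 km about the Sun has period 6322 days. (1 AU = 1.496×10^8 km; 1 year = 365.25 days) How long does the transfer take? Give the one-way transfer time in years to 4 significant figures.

From Kepler's third law T² = 4π²r³/μ at r = 1.001×10^9 km, T = 6322 days = 6322 × 86400 s = 5.462208×10^8 s: μ = 4π²r³/T² = 1.32717×10^11 km³/s².
In km: r₁ = 2.10 × 1.496×10^8 = 3.1416×10^8 km; r₂ = 6.69 × 1.496×10^8 = 1.000824×10^9 km.
Transfer-ellipse semi-major axis a_t = (r₁ + r₂)/2 = (3.1416×10^8 + 1.000824×10^9)/2 = 6.57492×10^8 km.
By Kepler's third law the transfer-orbit period is T = 2π√(a_t³/μ), so t = T/2 = 1.454×10^8 s.
Converting: 1.454×10^8 s ÷ 3.15576×10^7 s/year (365.25 × 86400) = 4.607 years.

t = 4.607 years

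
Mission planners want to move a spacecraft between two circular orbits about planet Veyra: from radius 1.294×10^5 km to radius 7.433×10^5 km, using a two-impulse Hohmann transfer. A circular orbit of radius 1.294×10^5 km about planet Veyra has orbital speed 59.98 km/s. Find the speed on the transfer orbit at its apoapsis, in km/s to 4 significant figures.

v = 13.63 km/s

From the circular-orbit relation v² = μ/r at r = 1.294×10^5 km: μ = v²r = (59.98)² × 1.294×10^5 = 4.65529×10^8 km³/s².
Transfer-ellipse semi-major axis a_t = (r₁ + r₂)/2 = (1.294×10^5 + 7.433×10^5)/2 = 4.3635×10^5 km.
The apoapsis of the transfer ellipse is at r = 7.433×10^5 km.
Vis-viva: v = √[μ(2/r − 1/a_t)] = √[4.65529×10^8 × (2/7.433×10^5 − 1/4.3635×10^5)] = 13.63 km/s.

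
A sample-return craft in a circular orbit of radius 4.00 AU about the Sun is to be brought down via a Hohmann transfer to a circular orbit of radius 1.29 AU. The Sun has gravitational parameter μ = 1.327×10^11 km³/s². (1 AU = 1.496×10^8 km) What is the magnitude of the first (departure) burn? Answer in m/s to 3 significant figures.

Δv₁ = 4490 m/s

In km: r₁ = 4.00 × 1.496×10^8 = 5.984×10^8 km; r₂ = 1.29 × 1.496×10^8 = 1.92984×10^8 km.
The Hohmann ellipse has a_t = (r₁ + r₂)/2 = 3.95692×10^8 km.
Circular speed at r = 5.984×10^8 km: v_c = √(μ/r) = 14.892 km/s.
Transfer-orbit speed at the same r (vis-viva, a = a_t): v_t = √[μ(2/r − 1/a_t)] = 10.400 km/s.
Δv₁ = |v_t − v_c| = |10.400 − 14.892| = 4.492 km/s.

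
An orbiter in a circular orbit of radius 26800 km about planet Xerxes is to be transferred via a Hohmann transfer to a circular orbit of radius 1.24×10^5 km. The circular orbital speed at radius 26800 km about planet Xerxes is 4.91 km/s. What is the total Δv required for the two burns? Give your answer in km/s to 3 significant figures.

Δv = 2.31 km/s

From the circular-orbit relation v² = μ/r at r = 26800 km: μ = v²r = (4.91)² × 26800 = 6.46097×10^5 km³/s².
Semi-major axis of the transfer orbit: a_t = (26800 + 1.240×10^5)/2 = 75400 km.
At r₁ the circular-orbit speed is v₁ = √(μ/r₁) = 4.9100 km/s.
Transfer-orbit speed at r₁ (v² = μ(2/r − 1/a)): v_p = √[μ(2/r₁ − 1/a_t)] = 6.2966 km/s.
First burn Δv₁ = |v_p − v₁| = 1.3866 km/s.
At r₂, v₂ = √(μ/r₂) = 2.28264 km/s.
Transfer-orbit speed at r₂: v_a = √[μ(2/r₂ − 1/a_t)] = 1.36088 km/s.
Second burn Δv₂ = |v₂ − v_a| = 0.92176 km/s.
Total Δv = Δv₁ + Δv₂ = 2.308 km/s.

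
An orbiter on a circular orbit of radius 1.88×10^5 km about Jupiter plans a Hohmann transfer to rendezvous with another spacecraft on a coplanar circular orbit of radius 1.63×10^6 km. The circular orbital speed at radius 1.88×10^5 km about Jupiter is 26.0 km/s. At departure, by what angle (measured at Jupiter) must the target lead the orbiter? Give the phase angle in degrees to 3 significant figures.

φ = 105°

From the circular-orbit relation v² = μ/r at r = 1.88×10^5 km: μ = v²r = (26.0)² × 1.88×10^5 = 1.27088×10^8 km³/s².
Semi-major axis of the transfer orbit: a_t = (1.880×10^5 + 1.630×10^6)/2 = 9.090×10^5 km.
The half-period of the transfer ellipse is t = π√(a_t³/μ) = 2.4151×10^5 s.
Target angular speed ω₂ = √(μ/r₂³) = 5.4172×10^-6 rad/s.
Angle swept by the target during transfer: ω₂·t = 1.3083 rad = 74.96°.
Arrival is 180° from departure on the ellipse, so φ = 180° − 74.96° = 105°.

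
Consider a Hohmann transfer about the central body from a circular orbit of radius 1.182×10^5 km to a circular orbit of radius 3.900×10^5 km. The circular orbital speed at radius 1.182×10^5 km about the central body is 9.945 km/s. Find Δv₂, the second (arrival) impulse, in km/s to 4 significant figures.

Δv₂ = 1.741 km/s

From the circular-orbit relation v² = μ/r at r = 1.182×10^5 km: μ = v²r = (9.945)² × 1.182×10^5 = 1.16903×10^7 km³/s².
Transfer-ellipse semi-major axis a_t = (r₁ + r₂)/2 = (1.182×10^5 + 3.900×10^5)/2 = 2.541×10^5 km.
On the circular orbit at r = 3.900×10^5 km, v_c = √(μ/r) = 5.475 km/s.
Transfer-orbit speed at the same r (vis-viva, a = a_t): v_t = √[μ(2/r − 1/a_t)] = 3.734 km/s.
Δv₂ = |v_t − v_c| = |3.734 − 5.475| = 1.741 km/s.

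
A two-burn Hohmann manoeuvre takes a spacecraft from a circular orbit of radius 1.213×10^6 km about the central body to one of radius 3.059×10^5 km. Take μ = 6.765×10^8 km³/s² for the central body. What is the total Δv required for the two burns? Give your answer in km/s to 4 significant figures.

Δv = 21.03 km/s

Semi-major axis of the transfer orbit: a_t = (1.213×10^6 + 3.059×10^5)/2 = 7.5945×10^5 km.
Circular speed at r₁: v₁ = √(μ/r₁) = √(6.765×10^8/1.213×10^6) = 23.6158 km/s.
On the transfer ellipse at r₁, vis-viva gives v_a = √[μ(2/r₁ − 1/a_t)] = 14.9880 km/s.
First burn Δv₁ = |v_a − v₁| = 8.6278 km/s.
Circular speed at r₂: v₂ = √(μ/r₂) = 47.027 km/s.
Transfer-orbit speed at r₂: v_p = √[μ(2/r₂ − 1/a_t)] = 59.433 km/s.
Second burn Δv₂ = |v₂ − v_p| = 12.406 km/s.
Δv = Δv₁ + Δv₂ = 8.6278 + 12.406 = 21.03 km/s.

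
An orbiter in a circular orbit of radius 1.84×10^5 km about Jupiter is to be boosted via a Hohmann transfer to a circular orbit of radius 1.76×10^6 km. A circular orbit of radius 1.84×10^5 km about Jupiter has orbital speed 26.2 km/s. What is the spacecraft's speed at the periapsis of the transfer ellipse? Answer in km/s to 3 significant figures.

From the circular-orbit relation v² = μ/r at r = 1.84×10^5 km: μ = v²r = (26.2)² × 1.84×10^5 = 1.26305×10^8 km³/s².
Semi-major axis of the transfer orbit: a_t = (1.840×10^5 + 1.760×10^6)/2 = 9.720×10^5 km.
The periapsis of the transfer ellipse is at r = 1.840×10^5 km.
Vis-viva: v = √[μ(2/r − 1/a_t)] = √[1.26305×10^8 × (2/1.840×10^5 − 1/9.720×10^5)] = 35.26 km/s.

v = 35.3 km/s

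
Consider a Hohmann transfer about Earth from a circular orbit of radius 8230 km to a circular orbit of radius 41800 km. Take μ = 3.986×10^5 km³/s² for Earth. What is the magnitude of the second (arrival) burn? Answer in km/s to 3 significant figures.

Transfer-ellipse semi-major axis a_t = (r₁ + r₂)/2 = (8230 + 41800)/2 = 25015 km.
Circular speed at r = 41800 km: v_c = √(μ/r) = 3.088 km/s.
Vis-viva on the transfer ellipse at r = 41800 km gives v_t = √[μ(2/r − 1/a_t)] = 1.771 km/s.
Δv₂ = |v_t − v_c| = |1.771 − 3.088| = 1.317 km/s.

Δv₂ = 1.32 km/s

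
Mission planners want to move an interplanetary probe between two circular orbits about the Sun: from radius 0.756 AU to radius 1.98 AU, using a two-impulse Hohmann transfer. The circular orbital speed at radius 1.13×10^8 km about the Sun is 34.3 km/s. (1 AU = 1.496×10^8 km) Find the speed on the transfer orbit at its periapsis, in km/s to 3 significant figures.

v = 41.2 km/s

From the circular-orbit relation v² = μ/r at r = 1.13×10^8 km: μ = v²r = (34.3)² × 1.13×10^8 = 1.32943×10^11 km³/s².
In km: r₁ = 0.756 × 1.496×10^8 = 1.130976×10^8 km; r₂ = 1.98 × 1.496×10^8 = 2.96208×10^8 km.
Semi-major axis of the transfer orbit: a_t = (1.130976×10^8 + 2.96208×10^8)/2 = 2.046528×10^8 km.
At periapsis, r = 1.130976×10^8 km.
Applying v² = μ(2/r − 1/a_t): v = 41.25 km/s.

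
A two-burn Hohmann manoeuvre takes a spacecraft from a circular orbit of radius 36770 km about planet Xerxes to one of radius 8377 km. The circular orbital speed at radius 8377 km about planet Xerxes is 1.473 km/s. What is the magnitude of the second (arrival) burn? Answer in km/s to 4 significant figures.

From the circular-orbit relation v² = μ/r at r = 8377 km: μ = v²r = (1.473)² × 8377 = 18175.8 km³/s².
The Hohmann ellipse has a_t = (r₁ + r₂)/2 = 22573.5 km.
Circular speed at r = 8377 km: v_c = √(μ/r) = 1.473 km/s.
Vis-viva on the transfer ellipse at r = 8377 km gives v_t = √[μ(2/r − 1/a_t)] = 1.880 km/s.
Δv₂ = |v_t − v_c| = |1.880 − 1.473| = 0.4070 km/s.

Δv₂ = 0.4070 km/s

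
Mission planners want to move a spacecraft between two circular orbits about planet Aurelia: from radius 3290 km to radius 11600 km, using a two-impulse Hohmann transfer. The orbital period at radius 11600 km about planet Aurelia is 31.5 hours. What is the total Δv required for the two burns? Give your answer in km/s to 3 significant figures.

Δv = 0.515 km/s

From Kepler's third law T² = 4π²r³/μ at r = 11600 km, T = 31.5 hours = 31.5 × 3600 s = 1.134×10^5 s: μ = 4π²r³/T² = 4791.90 km³/s².
The Hohmann ellipse has a_t = (r₁ + r₂)/2 = 7445 km.
Circular speed at r₁: v₁ = √(μ/r₁) = √(4791.90/3290) = 1.20686 km/s.
Transfer-orbit speed at r₁ (v² = μ(2/r − 1/a)): v_p = √[μ(2/r₁ − 1/a_t)] = 1.50644 km/s.
First burn Δv₁ = |v_p − v₁| = 0.2996 km/s.
At r₂, v₂ = √(μ/r₂) = 0.64272 km/s.
Transfer-orbit speed at r₂: v_a = √[μ(2/r₂ − 1/a_t)] = 0.42726 km/s.
Second burn Δv₂ = |v₂ − v_a| = 0.2155 km/s.
Total Δv = Δv₁ + Δv₂ = 0.5151 km/s.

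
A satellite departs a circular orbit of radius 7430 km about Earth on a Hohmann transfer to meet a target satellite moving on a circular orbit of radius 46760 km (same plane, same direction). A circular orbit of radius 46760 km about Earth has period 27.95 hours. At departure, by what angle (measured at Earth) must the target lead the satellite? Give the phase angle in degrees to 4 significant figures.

From Kepler's third law T² = 4π²r³/μ at r = 46760 km, T = 27.95 hours = 27.95 × 3600 s = 1.0062×10^5 s: μ = 4π²r³/T² = 3.98671×10^5 km³/s².
The Hohmann ellipse has a_t = (r₁ + r₂)/2 = 27095 km.
Transfer time t = π√(a_t³/μ) = 22191.0 s.
The target's mean motion on its circular orbit is ω₂ = √(μ/r₂³) = 6.24447×10^-5 rad/s.
Angle swept by the target during transfer: ω₂·t = 1.38571 rad = 79.40°.
The satellite traverses 180° on the transfer ellipse, so the target must lead by 180° − 79.40° = 100.6°.

φ = 100.6°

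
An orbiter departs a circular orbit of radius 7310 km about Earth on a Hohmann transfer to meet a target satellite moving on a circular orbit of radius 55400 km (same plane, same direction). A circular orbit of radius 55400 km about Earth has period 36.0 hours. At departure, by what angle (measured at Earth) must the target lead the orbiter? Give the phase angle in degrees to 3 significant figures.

φ = 103°

From Kepler's third law T² = 4π²r³/μ at r = 55400 km, T = 36.0 hours = 36.0 × 3600 s = 1.296×10^5 s: μ = 4π²r³/T² = 3.99649×10^5 km³/s².
Transfer-ellipse semi-major axis a_t = (r₁ + r₂)/2 = (7310 + 55400)/2 = 31355 km.
Transfer time t = π√(a_t³/μ) = 27591.2 s.
Target angular speed ω₂ = √(μ/r₂³) = 4.84814×10^-5 rad/s.
Angle swept by the target during transfer: ω₂·t = 1.3377 rad = 76.64°.
Arrival is 180° from departure on the ellipse, so φ = 180° − 76.64° = 103°.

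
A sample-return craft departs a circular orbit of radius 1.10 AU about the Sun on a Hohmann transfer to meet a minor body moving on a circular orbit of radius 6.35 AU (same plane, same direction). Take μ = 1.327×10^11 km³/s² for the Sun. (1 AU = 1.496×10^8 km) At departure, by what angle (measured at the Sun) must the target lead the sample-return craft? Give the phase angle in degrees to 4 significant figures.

φ = 99.13°

In km: r₁ = 1.10 × 1.496×10^8 = 1.6456×10^8 km; r₂ = 6.35 × 1.496×10^8 = 9.4996×10^8 km.
The Hohmann ellipse has a_t = (r₁ + r₂)/2 = 5.5726×10^8 km.
The half-period of the transfer ellipse is t = π√(a_t³/μ) = 1.1345×10^8 s.
Target angular speed ω₂ = √(μ/r₂³) = 1.2442×10^-8 rad/s.
Angle swept by the target during transfer: ω₂·t = 1.4115 rad = 80.87°.
Arrival is 180° from departure on the ellipse, so φ = 180° − 80.87° = 99.13°.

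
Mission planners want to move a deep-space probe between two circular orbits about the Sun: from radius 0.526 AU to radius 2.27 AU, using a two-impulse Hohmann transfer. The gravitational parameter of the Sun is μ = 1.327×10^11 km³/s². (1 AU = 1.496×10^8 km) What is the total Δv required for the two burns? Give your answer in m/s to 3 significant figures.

In km: r₁ = 0.526 × 1.496×10^8 = 7.86896×10^7 km; r₂ = 2.27 × 1.496×10^8 = 3.39592×10^8 km.
Semi-major axis of the transfer orbit: a_t = (7.86896×10^7 + 3.39592×10^8)/2 = 2.091408×10^8 km.
At r₁ the circular-orbit speed is v₁ = √(μ/r₁) = 41.065 km/s.
On the transfer ellipse at r₁, vis-viva equation gives v_p = √[μ(2/r₁ − 1/a_t)] = 52.328 km/s.
First burn Δv₁ = |v_p − v₁| = 11.263 km/s.
At r₂, v₂ = √(μ/r₂) = 19.7677 km/s.
Transfer-orbit speed at r₂: v_a = √[μ(2/r₂ − 1/a_t)] = 12.1254 km/s.
Second burn Δv₂ = |v₂ − v_a| = 7.6423 km/s.
Δv = Δv₁ + Δv₂ = 11.263 + 7.6423 = 18.91 km/s.

Δv = 18900 m/s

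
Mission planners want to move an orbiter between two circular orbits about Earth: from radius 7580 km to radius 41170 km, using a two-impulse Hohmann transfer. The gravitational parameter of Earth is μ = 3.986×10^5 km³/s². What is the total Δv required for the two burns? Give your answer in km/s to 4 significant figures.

Δv = 3.549 km/s

Semi-major axis of the transfer orbit: a_t = (7580 + 41170)/2 = 24375 km.
At r₁ the circular-orbit speed is v₁ = √(μ/r₁) = 7.2516 km/s.
Transfer-orbit speed at r₁ (v² = μ(2/r − 1/a)): v_p = √[μ(2/r₁ − 1/a_t)] = 9.4244 km/s.
First burn Δv₁ = |v_p − v₁| = 2.173 km/s.
At r₂, v₂ = √(μ/r₂) = 3.1116 km/s.
Transfer-orbit speed at r₂: v_a = √[μ(2/r₂ − 1/a_t)] = 1.7352 km/s.
Second burn Δv₂ = |v₂ − v_a| = 1.376 km/s.
Δv = Δv₁ + Δv₂ = 2.173 + 1.376 = 3.549 km/s.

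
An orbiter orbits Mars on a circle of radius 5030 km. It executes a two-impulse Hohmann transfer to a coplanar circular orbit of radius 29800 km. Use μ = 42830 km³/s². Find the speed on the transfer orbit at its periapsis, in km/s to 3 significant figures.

The Hohmann ellipse has a_t = (r₁ + r₂)/2 = 17415 km.
At periapsis, r = 5030 km.
From the vis-viva equation, v = √[μ(2/r − 1/a_t)] = 3.817 km/s.

v = 3.82 km/s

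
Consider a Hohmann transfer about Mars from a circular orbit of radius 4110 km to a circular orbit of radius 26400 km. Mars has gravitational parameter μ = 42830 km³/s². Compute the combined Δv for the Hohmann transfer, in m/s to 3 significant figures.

Δv = 1630 m/s

Semi-major axis of the transfer orbit: a_t = (4110 + 26400)/2 = 15255 km.
At r₁ the circular-orbit speed is v₁ = √(μ/r₁) = 3.22815 km/s.
Transfer-orbit speed at r₁ (v² = μ(2/r − 1/a)): v_p = √[μ(2/r₁ − 1/a_t)] = 4.24667 km/s.
First burn Δv₁ = |v_p − v₁| = 1.0185 km/s.
At r₂, v₂ = √(μ/r₂) = 1.27371 km/s.
Transfer-orbit speed at r₂: v_a = √[μ(2/r₂ − 1/a_t)] = 0.661130 km/s.
Second burn Δv₂ = |v₂ − v_a| = 0.61258 km/s.
Δv = Δv₁ + Δv₂ = 1.0185 + 0.61258 = 1.631 km/s.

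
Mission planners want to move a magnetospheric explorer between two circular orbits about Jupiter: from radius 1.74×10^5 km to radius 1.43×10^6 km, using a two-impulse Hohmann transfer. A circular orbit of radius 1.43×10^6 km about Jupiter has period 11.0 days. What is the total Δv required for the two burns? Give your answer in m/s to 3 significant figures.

Δv = 14100 m/s

From Kepler's third law T² = 4π²r³/μ at r = 1.43×10^6 km, T = 11.0 days = 11.0 × 86400 s = 9.504×10^5 s: μ = 4π²r³/T² = 1.27807×10^8 km³/s².
Semi-major axis of the transfer orbit: a_t = (1.740×10^5 + 1.430×10^6)/2 = 8.020×10^5 km.
Circular speed at r₁: v₁ = √(μ/r₁) = √(1.27807×10^8/1.740×10^5) = 27.10210 km/s.
On the transfer ellipse at r₁, vis-viva gives v_p = √[μ(2/r₁ − 1/a_t)] = 36.18959 km/s.
First burn Δv₁ = |v_p − v₁| = 9.087 km/s.
Circular speed at r₂: v₂ = √(μ/r₂) = 9.4539 km/s.
Transfer-orbit speed at r₂: v_a = √[μ(2/r₂ − 1/a_t)] = 4.4035 km/s.
Second burn Δv₂ = |v₂ − v_a| = 5.050 km/s.
Δv = Δv₁ + Δv₂ = 9.087 + 5.050 = 14.14 km/s.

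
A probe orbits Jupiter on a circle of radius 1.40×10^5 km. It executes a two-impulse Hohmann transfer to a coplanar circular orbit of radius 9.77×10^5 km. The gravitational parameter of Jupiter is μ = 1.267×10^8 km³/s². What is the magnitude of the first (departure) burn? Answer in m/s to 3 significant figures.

Transfer-ellipse semi-major axis a_t = (r₁ + r₂)/2 = (1.400×10^5 + 9.770×10^5)/2 = 5.585×10^5 km.
On the circular orbit at r = 1.400×10^5 km, v_c = √(μ/r) = 30.083 km/s.
Vis-viva on the transfer ellipse at r = 1.400×10^5 km gives v_t = √[μ(2/r − 1/a_t)] = 39.789 km/s.
Δv₁ = |v_t − v_c| = |39.789 − 30.083| = 9.706 km/s.

Δv₁ = 9710 m/s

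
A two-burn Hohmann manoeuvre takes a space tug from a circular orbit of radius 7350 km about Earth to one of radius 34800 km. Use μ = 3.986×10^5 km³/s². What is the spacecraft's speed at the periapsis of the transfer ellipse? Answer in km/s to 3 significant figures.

Transfer-ellipse semi-major axis a_t = (r₁ + r₂)/2 = (7350 + 34800)/2 = 21075 km.
The periapsis of the transfer ellipse is at r = 7350 km.
From the vis-viva equation, v = √[μ(2/r − 1/a_t)] = 9.463 km/s.

v = 9.46 km/s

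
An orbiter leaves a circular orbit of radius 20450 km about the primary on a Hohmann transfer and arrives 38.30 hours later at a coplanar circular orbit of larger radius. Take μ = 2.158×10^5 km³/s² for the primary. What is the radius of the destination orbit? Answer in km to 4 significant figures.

r₂ = 1.288×10^5 km

Transfer time t = 38.30 hours = 1.3788×10^5 s, and t = π√(a_t³/μ).
So a_t = (μ t²/π²)^(1/3) = (2.158×10^5 × (1.3788×10^5)² / π²)^(1/3) = 74631 km.
Since a_t = (r₁ + r₂)/2, r₂ = 2a_t − r₁ = 2×74631 − 20450 = 1.28812×10^5 km.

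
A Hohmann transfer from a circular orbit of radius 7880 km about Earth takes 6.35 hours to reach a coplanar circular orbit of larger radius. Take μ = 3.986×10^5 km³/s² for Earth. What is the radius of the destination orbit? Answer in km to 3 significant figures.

r₂ = 47400 km

Transfer time t = 6.35 hours = 22860 s, and t = π√(a_t³/μ).
So a_t = (μ t²/π²)^(1/3) = (3.986×10^5 × (22860)² / π²)^(1/3) = 27635 km.
Since a_t = (r₁ + r₂)/2, r₂ = 2a_t − r₁ = 2×27635 − 7880 = 47390 km.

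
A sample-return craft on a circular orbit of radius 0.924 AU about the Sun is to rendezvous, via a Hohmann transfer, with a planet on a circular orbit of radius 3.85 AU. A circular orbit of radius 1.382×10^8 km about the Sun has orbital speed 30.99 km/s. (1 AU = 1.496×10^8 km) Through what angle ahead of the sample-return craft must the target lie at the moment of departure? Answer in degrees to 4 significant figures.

From the circular-orbit relation v² = μ/r at r = 1.382×10^8 km: μ = v²r = (30.99)² × 1.382×10^8 = 1.32725×10^11 km³/s².
In km: r₁ = 0.924 × 1.496×10^8 = 1.382304×10^8 km; r₂ = 3.85 × 1.496×10^8 = 5.7596×10^8 km.
Semi-major axis of the transfer orbit: a_t = (1.382304×10^8 + 5.7596×10^8)/2 = 3.570952×10^8 km.
Transfer time t = π√(a_t³/μ) = 5.8190×10^7 s.
Target angular speed ω₂ = √(μ/r₂³) = 2.6356×10^-8 rad/s.
Angle swept by the target during transfer: ω₂·t = 1.5337 rad = 87.87°.
Arrival is 180° from departure on the ellipse, so φ = 180° − 87.87° = 92.13°.

φ = 92.13°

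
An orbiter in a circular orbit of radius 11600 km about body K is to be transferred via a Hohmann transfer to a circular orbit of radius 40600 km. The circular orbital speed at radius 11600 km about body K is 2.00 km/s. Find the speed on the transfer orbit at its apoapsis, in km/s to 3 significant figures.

v = 0.713 km/s

From the circular-orbit relation v² = μ/r at r = 11600 km: μ = v²r = (2.00)² × 11600 = 46400.0 km³/s².
The Hohmann ellipse has a_t = (r₁ + r₂)/2 = 26100 km.
At apoapsis, r = 40600 km.
Applying v² = μ(2/r − 1/a_t): v = 0.7127 km/s.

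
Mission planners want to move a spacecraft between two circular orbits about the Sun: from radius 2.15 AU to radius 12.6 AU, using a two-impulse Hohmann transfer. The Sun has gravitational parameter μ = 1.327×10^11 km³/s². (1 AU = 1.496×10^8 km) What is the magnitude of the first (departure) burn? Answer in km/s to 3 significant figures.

Δv₁ = 6.24 km/s

In km: r₁ = 2.15 × 1.496×10^8 = 3.2164×10^8 km; r₂ = 12.6 × 1.496×10^8 = 1.88496×10^9 km.
Semi-major axis of the transfer orbit: a_t = (3.2164×10^8 + 1.88496×10^9)/2 = 1.1033×10^9 km.
Circular speed at r = 3.2164×10^8 km: v_c = √(μ/r) = 20.31189 km/s.
Transfer-orbit speed at the same r (vis-viva, a = a_t): v_t = √[μ(2/r − 1/a_t)] = 26.54940 km/s.
Δv₁ = |v_t − v_c| = |26.54940 − 20.31189| = 6.238 km/s.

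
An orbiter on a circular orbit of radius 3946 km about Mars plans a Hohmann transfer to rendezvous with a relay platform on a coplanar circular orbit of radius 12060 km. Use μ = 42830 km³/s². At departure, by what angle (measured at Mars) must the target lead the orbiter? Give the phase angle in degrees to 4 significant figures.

Transfer-ellipse semi-major axis a_t = (r₁ + r₂)/2 = (3946 + 12060)/2 = 8003 km.
The half-period of the transfer ellipse is t = π√(a_t³/μ) = 10868.14 s.
The target's mean motion on its circular orbit is ω₂ = √(μ/r₂³) = 1.562619×10^-4 rad/s.
Angle swept by the target during transfer: ω₂·t = 1.69828 rad = 97.30°.
The orbiter traverses 180° on the transfer ellipse, so the target must lead by 180° − 97.30° = 82.70°.

φ = 82.70°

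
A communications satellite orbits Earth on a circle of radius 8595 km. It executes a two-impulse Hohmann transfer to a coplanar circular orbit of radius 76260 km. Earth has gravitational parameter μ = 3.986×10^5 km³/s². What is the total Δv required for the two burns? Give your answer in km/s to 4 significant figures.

Δv = 3.577 km/s

Transfer-ellipse semi-major axis a_t = (r₁ + r₂)/2 = (8595 + 76260)/2 = 42427.5 km.
At r₁ the circular-orbit speed is v₁ = √(μ/r₁) = 6.810 km/s.
On the transfer ellipse at r₁, vis-viva equation gives v_p = √[μ(2/r₁ − 1/a_t)] = 9.130 km/s.
First burn Δv₁ = |v_p − v₁| = 2.320 km/s.
Circular speed at r₂: v₂ = √(μ/r₂) = 2.286 km/s.
Transfer-orbit speed at r₂: v_a = √[μ(2/r₂ − 1/a_t)] = 1.029 km/s.
Second burn Δv₂ = |v₂ − v_a| = 1.257 km/s.
Total Δv = Δv₁ + Δv₂ = 3.577 km/s.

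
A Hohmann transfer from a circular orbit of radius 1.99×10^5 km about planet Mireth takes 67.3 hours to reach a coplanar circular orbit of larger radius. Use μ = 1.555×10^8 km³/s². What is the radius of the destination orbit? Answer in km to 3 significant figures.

r₂ = 1.75×10^6 km

Transfer time t = 67.3 hours = 2.4228×10^5 s, and t = π√(a_t³/μ).
So a_t = (μ t²/π²)^(1/3) = (1.555×10^8 × (2.4228×10^5)² / π²)^(1/3) = 9.7429×10^5 km.
Since a_t = (r₁ + r₂)/2, r₂ = 2a_t − r₁ = 2×9.7429×10^5 − 1.990×10^5 = 1.74958×10^6 km.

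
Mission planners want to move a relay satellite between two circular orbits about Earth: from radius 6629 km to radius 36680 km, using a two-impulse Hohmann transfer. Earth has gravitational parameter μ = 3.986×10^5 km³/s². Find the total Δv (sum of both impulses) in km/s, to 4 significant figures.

Δv = 3.810 km/s

Semi-major axis of the transfer orbit: a_t = (6629 + 36680)/2 = 21654.5 km.
At r₁ the circular-orbit speed is v₁ = √(μ/r₁) = 7.7543364 km/s.
On the transfer ellipse at r₁, v² = μ(2/r − 1/a) gives v_p = √[μ(2/r₁ − 1/a_t)] = 10.092185 km/s.
First burn Δv₁ = |v_p − v₁| = 2.3378 km/s.
At r₂, v₂ = √(μ/r₂) = 3.2965 km/s.
Transfer-orbit speed at r₂: v_a = √[μ(2/r₂ − 1/a_t)] = 1.8239 km/s.
Second burn Δv₂ = |v₂ − v_a| = 1.4726 km/s.
Total Δv = Δv₁ + Δv₂ = 3.810 km/s.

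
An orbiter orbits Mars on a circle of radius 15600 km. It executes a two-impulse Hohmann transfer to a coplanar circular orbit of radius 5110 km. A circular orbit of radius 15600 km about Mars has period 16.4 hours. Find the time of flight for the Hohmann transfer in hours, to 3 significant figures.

From Kepler's third law T² = 4π²r³/μ at r = 15600 km, T = 16.4 hours = 16.4 × 3600 s = 59040 s: μ = 4π²r³/T² = 42997.3 km³/s².
Semi-major axis of the transfer orbit: a_t = (15600 + 5110)/2 = 10355 km.
Transfer time t = π√(a_t³/μ) = π√((10355)³ / 42997.3) = 15960 s.
Converting: 15960 s ÷ 3600 s/hour = 4.43 hours.

t = 4.43 hours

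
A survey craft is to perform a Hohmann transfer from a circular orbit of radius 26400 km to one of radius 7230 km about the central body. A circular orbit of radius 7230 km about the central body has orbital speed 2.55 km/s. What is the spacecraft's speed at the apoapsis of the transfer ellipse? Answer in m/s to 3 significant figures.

v = 875 m/s

From the circular-orbit relation v² = μ/r at r = 7230 km: μ = v²r = (2.55)² × 7230 = 47013.1 km³/s².
Semi-major axis of the transfer orbit: a_t = (26400 + 7230)/2 = 16815 km.
The apoapsis of the transfer ellipse is at r = 26400 km.
Vis-viva: v = √[μ(2/r − 1/a_t)] = √[47013.1 × (2/26400 − 1/16815)] = 0.8750 km/s.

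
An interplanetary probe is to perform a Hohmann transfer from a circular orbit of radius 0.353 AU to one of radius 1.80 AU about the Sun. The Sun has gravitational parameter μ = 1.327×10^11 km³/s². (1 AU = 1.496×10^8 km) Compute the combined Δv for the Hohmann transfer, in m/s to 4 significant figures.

Δv = 24180 m/s

In km: r₁ = 0.353 × 1.496×10^8 = 5.28088×10^7 km; r₂ = 1.80 × 1.496×10^8 = 2.6928×10^8 km.
The Hohmann ellipse has a_t = (r₁ + r₂)/2 = 1.610444×10^8 km.
Circular speed at r₁: v₁ = √(μ/r₁) = √(1.327×10^11/5.28088×10^7) = 50.13 km/s.
On the transfer ellipse at r₁, vis-viva equation gives v_p = √[μ(2/r₁ − 1/a_t)] = 64.82 km/s.
First burn Δv₁ = |v_p − v₁| = 14.69 km/s.
At r₂, v₂ = √(μ/r₂) = 22.199 km/s.
Transfer-orbit speed at r₂: v_a = √[μ(2/r₂ − 1/a_t)] = 12.712 km/s.
Second burn Δv₂ = |v₂ − v_a| = 9.487 km/s.
Total Δv = Δv₁ + Δv₂ = 24.18 km/s.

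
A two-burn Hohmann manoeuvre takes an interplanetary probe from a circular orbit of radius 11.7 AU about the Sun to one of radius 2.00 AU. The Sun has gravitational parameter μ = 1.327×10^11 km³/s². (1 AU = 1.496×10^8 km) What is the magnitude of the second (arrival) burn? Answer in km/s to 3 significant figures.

In km: r₁ = 11.7 × 1.496×10^8 = 1.75032×10^9 km; r₂ = 2.00 × 1.496×10^8 = 2.992×10^8 km.
Transfer-ellipse semi-major axis a_t = (r₁ + r₂)/2 = (1.75032×10^9 + 2.992×10^8)/2 = 1.02476×10^9 km.
Circular speed at r = 2.992×10^8 km: v_c = √(μ/r) = 21.0598 km/s.
Transfer-orbit speed at the same r (vis-viva, a = a_t): v_t = √[μ(2/r − 1/a_t)] = 27.5234 km/s.
Δv₂ = |v_t − v_c| = |27.5234 − 21.0598| = 6.464 km/s.

Δv₂ = 6.46 km/s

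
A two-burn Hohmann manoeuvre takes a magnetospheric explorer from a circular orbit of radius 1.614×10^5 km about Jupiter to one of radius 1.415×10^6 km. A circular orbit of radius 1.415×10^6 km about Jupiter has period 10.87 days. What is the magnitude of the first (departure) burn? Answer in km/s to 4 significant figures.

From Kepler's third law T² = 4π²r³/μ at r = 1.415×10^6 km, T = 10.87 days = 10.87 × 86400 s = 9.39168×10^5 s: μ = 4π²r³/T² = 1.26807×10^8 km³/s².
Transfer-ellipse semi-major axis a_t = (r₁ + r₂)/2 = (1.614×10^5 + 1.415×10^6)/2 = 7.882×10^5 km.
Circular speed at r = 1.614×10^5 km: v_c = √(μ/r) = 28.030 km/s.
Vis-viva on the transfer ellipse at r = 1.614×10^5 km gives v_t = √[μ(2/r − 1/a_t)] = 37.556 km/s.
Δv₁ = |v_t − v_c| = |37.556 − 28.030| = 9.526 km/s.

Δv₁ = 9.526 km/s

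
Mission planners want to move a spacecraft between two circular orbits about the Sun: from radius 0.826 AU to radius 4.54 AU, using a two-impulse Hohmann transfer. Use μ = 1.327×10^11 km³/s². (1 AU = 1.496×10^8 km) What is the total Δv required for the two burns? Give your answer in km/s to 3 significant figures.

In km: r₁ = 0.826 × 1.496×10^8 = 1.235696×10^8 km; r₂ = 4.54 × 1.496×10^8 = 6.79184×10^8 km.
The Hohmann ellipse has a_t = (r₁ + r₂)/2 = 4.013768×10^8 km.
Circular speed at r₁: v₁ = √(μ/r₁) = √(1.327×10^11/1.235696×10^8) = 32.770 km/s.
On the transfer ellipse at r₁, v² = μ(2/r − 1/a) gives v_p = √[μ(2/r₁ − 1/a_t)] = 42.628 km/s.
First burn Δv₁ = |v_p − v₁| = 9.858 km/s.
Circular speed at r₂: v₂ = √(μ/r₂) = 13.978 km/s.
Transfer-orbit speed at r₂: v_a = √[μ(2/r₂ − 1/a_t)] = 7.7557 km/s.
Second burn Δv₂ = |v₂ − v_a| = 6.222 km/s.
Δv = Δv₁ + Δv₂ = 9.858 + 6.222 = 16.08 km/s.

Δv = 16.1 km/s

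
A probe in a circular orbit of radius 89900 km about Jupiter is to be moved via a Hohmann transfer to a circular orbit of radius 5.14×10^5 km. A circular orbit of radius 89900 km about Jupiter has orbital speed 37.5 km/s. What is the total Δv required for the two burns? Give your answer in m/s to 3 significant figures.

From the circular-orbit relation v² = μ/r at r = 89900 km: μ = v²r = (37.5)² × 89900 = 1.26422×10^8 km³/s².
Transfer-ellipse semi-major axis a_t = (r₁ + r₂)/2 = (89900 + 5.140×10^5)/2 = 3.0195×10^5 km.
At r₁ the circular-orbit speed is v₁ = √(μ/r₁) = 37.500 km/s.
Transfer-orbit speed at r₁ (vis-viva equation): v_p = √[μ(2/r₁ − 1/a_t)] = 48.927 km/s.
First burn Δv₁ = |v_p − v₁| = 11.427 km/s.
At r₂, v₂ = √(μ/r₂) = 15.683 km/s.
Transfer-orbit speed at r₂: v_a = √[μ(2/r₂ − 1/a_t)] = 8.5574 km/s.
Second burn Δv₂ = |v₂ − v_a| = 7.1256 km/s.
Δv = Δv₁ + Δv₂ = 11.427 + 7.1256 = 18.55 km/s.

Δv = 18600 m/s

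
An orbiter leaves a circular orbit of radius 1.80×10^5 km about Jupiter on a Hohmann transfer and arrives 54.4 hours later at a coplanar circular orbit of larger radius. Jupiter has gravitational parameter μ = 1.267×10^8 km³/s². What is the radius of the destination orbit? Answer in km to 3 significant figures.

r₂ = 1.40×10^6 km

Transfer time t = 54.4 hours = 1.9584×10^5 s, and t = π√(a_t³/μ).
So a_t = (μ t²/π²)^(1/3) = (1.267×10^8 × (1.9584×10^5)² / π²)^(1/3) = 7.8964×10^5 km.
Since a_t = (r₁ + r₂)/2, r₂ = 2a_t − r₁ = 2×7.8964×10^5 − 1.800×10^5 = 1.39928×10^6 km.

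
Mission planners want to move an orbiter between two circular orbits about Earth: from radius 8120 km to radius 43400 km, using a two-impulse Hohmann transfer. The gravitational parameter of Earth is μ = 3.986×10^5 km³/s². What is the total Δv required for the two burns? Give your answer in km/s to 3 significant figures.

Δv = 3.42 km/s

Semi-major axis of the transfer orbit: a_t = (8120 + 43400)/2 = 25760 km.
Circular speed at r₁: v₁ = √(μ/r₁) = √(3.986×10^5/8120) = 7.006 km/s.
On the transfer ellipse at r₁, v² = μ(2/r − 1/a) gives v_p = √[μ(2/r₁ − 1/a_t)] = 9.094 km/s.
First burn Δv₁ = |v_p − v₁| = 2.088 km/s.
At r₂, v₂ = √(μ/r₂) = 3.0306 km/s.
Transfer-orbit speed at r₂: v_a = √[μ(2/r₂ − 1/a_t)] = 1.7015 km/s.
Second burn Δv₂ = |v₂ − v_a| = 1.329 km/s.
Total Δv = Δv₁ + Δv₂ = 3.417 km/s.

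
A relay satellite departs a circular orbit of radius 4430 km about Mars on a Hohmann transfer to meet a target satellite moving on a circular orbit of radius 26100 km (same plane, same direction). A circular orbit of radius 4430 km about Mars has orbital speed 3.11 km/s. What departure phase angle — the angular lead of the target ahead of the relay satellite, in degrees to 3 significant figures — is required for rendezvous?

φ = 99.5°

From the circular-orbit relation v² = μ/r at r = 4430 km: μ = v²r = (3.11)² × 4430 = 42847.4 km³/s².
The Hohmann ellipse has a_t = (r₁ + r₂)/2 = 15265 km.
Transfer time t = π√(a_t³/μ) = 28624 s.
The target's mean motion on its circular orbit is ω₂ = √(μ/r₂³) = 4.9091×10^-5 rad/s.
Angle swept by the target during transfer: ω₂·t = 1.4052 rad = 80.51°.
The relay satellite traverses 180° on the transfer ellipse, so the target must lead by 180° − 80.51° = 99.5°.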